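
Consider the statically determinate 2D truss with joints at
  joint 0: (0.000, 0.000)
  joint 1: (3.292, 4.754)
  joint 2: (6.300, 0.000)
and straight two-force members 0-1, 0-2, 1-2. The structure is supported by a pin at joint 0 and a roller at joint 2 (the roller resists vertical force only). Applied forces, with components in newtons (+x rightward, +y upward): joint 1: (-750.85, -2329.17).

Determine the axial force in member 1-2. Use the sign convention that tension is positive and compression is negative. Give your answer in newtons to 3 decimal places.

N=3 nodes, M=3 members, R=3 reactions → 2N=6, M+R=6
member 0 (0-1): L=5.7825, (cx,cy)=(0.5693,0.8221)
member 1 (0-2): L=6.3000, (cx,cy)=(1.0000,0.0000)
member 2 (1-2): L=5.6257, (cx,cy)=(0.5347,-0.8450)
solve A·x = −loads:
  F[0-1] = -2041.8671 N (compression)
  F[0-2] = +411.5847 N (tension)
  F[1-2] = -769.7657 N (compression)
  Rx@0 = +750.8500 N
  Ry@0 = +1678.6800 N
  Ry@2 = +650.4900 N

-769.766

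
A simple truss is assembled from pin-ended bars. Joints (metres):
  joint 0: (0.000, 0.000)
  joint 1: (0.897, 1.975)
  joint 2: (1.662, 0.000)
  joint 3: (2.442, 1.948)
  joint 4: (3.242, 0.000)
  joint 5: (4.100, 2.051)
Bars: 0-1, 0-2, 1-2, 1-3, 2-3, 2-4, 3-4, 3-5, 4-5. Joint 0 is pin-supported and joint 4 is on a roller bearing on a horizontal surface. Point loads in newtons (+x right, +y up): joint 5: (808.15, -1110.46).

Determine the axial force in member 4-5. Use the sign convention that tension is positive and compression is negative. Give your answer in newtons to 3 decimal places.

N=6 nodes, M=9 members, R=3 reactions → 2N=12, M+R=12
member 0 (0-1): L=2.1692, (cx,cy)=(0.4135,0.9105)
member 1 (0-2): L=1.6620, (cx,cy)=(1.0000,0.0000)
member 2 (1-2): L=2.1180, (cx,cy)=(0.3612,-0.9325)
member 3 (1-3): L=1.5452, (cx,cy)=(0.9998,-0.0175)
member 4 (2-3): L=2.0984, (cx,cy)=(0.3717,0.9283)
member 5 (2-4): L=1.5800, (cx,cy)=(1.0000,0.0000)
member 6 (3-4): L=2.1059, (cx,cy)=(0.3799,-0.9250)
member 7 (3-5): L=1.6612, (cx,cy)=(0.9981,0.0620)
member 8 (4-5): L=2.2232, (cx,cy)=(0.3859,0.9225)
solve A·x = −loads:
  F[0-1] = +884.2994 N (tension)
  F[0-2] = +442.4701 N (tension)
  F[1-2] = -876.2222 N (compression)
  F[1-3] = +682.2693 N (tension)
  F[2-3] = +880.1354 N (tension)
  F[2-4] = -201.1784 N (compression)
  F[3-4] = -782.6490 N (compression)
  F[3-5] = +1309.1678 N (tension)
  F[4-5] = -1291.7005 N (compression)
  Rx@0 = -808.1500 N
  Ry@0 = -805.1482 N
  Ry@4 = +1915.6082 N

-1291.701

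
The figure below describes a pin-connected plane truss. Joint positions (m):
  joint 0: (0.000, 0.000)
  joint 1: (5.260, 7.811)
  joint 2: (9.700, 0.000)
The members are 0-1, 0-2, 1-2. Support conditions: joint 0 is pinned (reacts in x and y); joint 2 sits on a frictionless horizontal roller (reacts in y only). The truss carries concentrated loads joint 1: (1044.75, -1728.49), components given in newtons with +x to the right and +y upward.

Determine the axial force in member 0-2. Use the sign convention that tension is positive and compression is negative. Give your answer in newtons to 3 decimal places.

N=3 nodes, M=3 members, R=3 reactions → 2N=6, M+R=6
member 0 (0-1): L=9.4170, (cx,cy)=(0.5586,0.8295)
member 1 (0-2): L=9.7000, (cx,cy)=(1.0000,0.0000)
member 2 (1-2): L=8.9847, (cx,cy)=(0.4942,-0.8694)
solve A·x = −loads:
  F[0-1] = +60.4103 N (tension)
  F[0-2] = +1011.0069 N (tension)
  F[1-2] = -2045.8606 N (compression)
  Rx@0 = -1044.7500 N
  Ry@0 = -50.1079 N
  Ry@2 = +1778.5979 N

1011.007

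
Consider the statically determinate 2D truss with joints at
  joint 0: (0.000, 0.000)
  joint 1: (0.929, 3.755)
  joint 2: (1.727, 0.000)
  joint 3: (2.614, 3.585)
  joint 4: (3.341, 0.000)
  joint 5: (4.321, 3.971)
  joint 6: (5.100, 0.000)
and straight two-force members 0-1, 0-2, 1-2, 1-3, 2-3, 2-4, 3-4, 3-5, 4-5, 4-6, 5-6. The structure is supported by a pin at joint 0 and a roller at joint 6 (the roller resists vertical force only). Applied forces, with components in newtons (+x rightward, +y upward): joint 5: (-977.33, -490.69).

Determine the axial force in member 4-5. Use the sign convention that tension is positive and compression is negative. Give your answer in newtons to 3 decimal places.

-687.516

N=7 nodes, M=11 members, R=3 reactions → 2N=14, M+R=14
member 0 (0-1): L=3.8682, (cx,cy)=(0.2402,0.9707)
member 1 (0-2): L=1.7270, (cx,cy)=(1.0000,0.0000)
member 2 (1-2): L=3.8389, (cx,cy)=(0.2079,-0.9782)
member 3 (1-3): L=1.6936, (cx,cy)=(0.9949,-0.1004)
member 4 (2-3): L=3.6931, (cx,cy)=(0.2402,0.9707)
member 5 (2-4): L=1.6140, (cx,cy)=(1.0000,0.0000)
member 6 (3-4): L=3.6580, (cx,cy)=(0.1987,-0.9801)
member 7 (3-5): L=1.7501, (cx,cy)=(0.9754,0.2206)
member 8 (4-5): L=4.0901, (cx,cy)=(0.2396,0.9709)
member 9 (4-6): L=1.7590, (cx,cy)=(1.0000,0.0000)
member 10 (5-6): L=4.0467, (cx,cy)=(0.1925,-0.9813)
solve A·x = −loads:
  F[0-1] = -861.1294 N (compression)
  F[0-2] = -770.5189 N (compression)
  F[1-2] = +895.1179 N (tension)
  F[1-3] = -394.8776 N (compression)
  F[2-3] = -901.9660 N (compression)
  F[2-4] = -367.8149 N (compression)
  F[3-4] = +681.0761 N (tension)
  F[3-5] = -763.6817 N (compression)
  F[4-5] = -687.5159 N (compression)
  F[4-6] = -67.7258 N (compression)
  F[5-6] = +351.8167 N (tension)
  Rx@0 = +977.3300 N
  Ry@0 = +835.9265 N
  Ry@6 = -345.2365 N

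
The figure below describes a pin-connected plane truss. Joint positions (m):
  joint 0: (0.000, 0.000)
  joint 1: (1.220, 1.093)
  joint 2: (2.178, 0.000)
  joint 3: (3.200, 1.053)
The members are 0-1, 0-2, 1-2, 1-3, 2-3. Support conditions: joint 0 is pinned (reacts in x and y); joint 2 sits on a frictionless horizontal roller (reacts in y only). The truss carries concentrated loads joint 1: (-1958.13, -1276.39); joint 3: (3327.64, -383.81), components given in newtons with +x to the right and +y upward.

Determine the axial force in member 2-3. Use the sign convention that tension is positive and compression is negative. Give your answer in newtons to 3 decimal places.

N=4 nodes, M=5 members, R=3 reactions → 2N=8, M+R=8
member 0 (0-1): L=1.6380, (cx,cy)=(0.7448,0.6673)
member 1 (0-2): L=2.1780, (cx,cy)=(1.0000,0.0000)
member 2 (1-2): L=1.4534, (cx,cy)=(0.6591,-0.7520)
member 3 (1-3): L=1.9804, (cx,cy)=(0.9998,-0.0202)
member 4 (2-3): L=1.4674, (cx,cy)=(0.6965,0.7176)
solve A·x = −loads:
  F[0-1] = +366.9102 N (tension)
  F[0-2] = +1096.2316 N (tension)
  F[1-2] = -2120.3275 N (compression)
  F[1-3] = +3629.7365 N (tension)
  F[2-3] = -432.6937 N (compression)
  Rx@0 = -1369.5100 N
  Ry@0 = -244.8306 N
  Ry@2 = +1905.0306 N

-432.694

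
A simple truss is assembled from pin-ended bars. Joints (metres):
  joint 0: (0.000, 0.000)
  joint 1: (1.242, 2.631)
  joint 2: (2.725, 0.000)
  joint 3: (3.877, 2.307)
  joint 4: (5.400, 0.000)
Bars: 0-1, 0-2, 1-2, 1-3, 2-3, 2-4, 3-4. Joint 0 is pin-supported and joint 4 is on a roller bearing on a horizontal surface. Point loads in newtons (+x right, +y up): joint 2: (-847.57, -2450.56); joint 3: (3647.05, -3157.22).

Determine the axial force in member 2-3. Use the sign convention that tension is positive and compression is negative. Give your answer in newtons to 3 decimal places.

N=5 nodes, M=7 members, R=3 reactions → 2N=10, M+R=10
member 0 (0-1): L=2.9094, (cx,cy)=(0.4269,0.9043)
member 1 (0-2): L=2.7250, (cx,cy)=(1.0000,0.0000)
member 2 (1-2): L=3.0202, (cx,cy)=(0.4910,-0.8711)
member 3 (1-3): L=2.6548, (cx,cy)=(0.9925,-0.1220)
member 4 (2-3): L=2.5786, (cx,cy)=(0.4467,0.8947)
member 5 (2-4): L=2.6750, (cx,cy)=(1.0000,0.0000)
member 6 (3-4): L=2.7644, (cx,cy)=(0.5509,-0.8345)
solve A·x = −loads:
  F[0-1] = -604.0967 N (compression)
  F[0-2] = +3057.3623 N (tension)
  F[1-2] = +712.9026 N (tension)
  F[1-3] = -612.5184 N (compression)
  F[2-3] = +2044.9346 N (tension)
  F[2-4] = +3341.4191 N (tension)
  F[3-4] = -6064.9644 N (compression)
  Rx@0 = -2799.4800 N
  Ry@0 = +546.2870 N
  Ry@4 = +5061.4930 N

2044.935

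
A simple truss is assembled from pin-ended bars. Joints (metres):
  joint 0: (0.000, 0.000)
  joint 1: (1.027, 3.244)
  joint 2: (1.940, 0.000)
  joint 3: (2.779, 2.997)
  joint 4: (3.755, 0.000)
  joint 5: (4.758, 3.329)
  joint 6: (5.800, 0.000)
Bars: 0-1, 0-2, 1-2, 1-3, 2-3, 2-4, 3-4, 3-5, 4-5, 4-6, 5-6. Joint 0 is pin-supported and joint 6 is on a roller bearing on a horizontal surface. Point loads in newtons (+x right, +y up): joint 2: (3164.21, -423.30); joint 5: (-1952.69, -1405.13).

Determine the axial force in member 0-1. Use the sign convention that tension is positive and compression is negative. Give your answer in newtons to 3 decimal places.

-1735.882

N=7 nodes, M=11 members, R=3 reactions → 2N=14, M+R=14
member 0 (0-1): L=3.4027, (cx,cy)=(0.3018,0.9534)
member 1 (0-2): L=1.9400, (cx,cy)=(1.0000,0.0000)
member 2 (1-2): L=3.3700, (cx,cy)=(0.2709,-0.9626)
member 3 (1-3): L=1.7693, (cx,cy)=(0.9902,-0.1396)
member 4 (2-3): L=3.1122, (cx,cy)=(0.2696,0.9630)
member 5 (2-4): L=1.8150, (cx,cy)=(1.0000,0.0000)
member 6 (3-4): L=3.1519, (cx,cy)=(0.3097,-0.9508)
member 7 (3-5): L=2.0067, (cx,cy)=(0.9862,0.1654)
member 8 (4-5): L=3.4768, (cx,cy)=(0.2885,0.9575)
member 9 (4-6): L=2.0450, (cx,cy)=(1.0000,0.0000)
member 10 (5-6): L=3.4883, (cx,cy)=(0.2987,-0.9543)
solve A·x = −loads:
  F[0-1] = -1735.8823 N (compression)
  F[0-2] = +1735.4448 N (tension)
  F[1-2] = +1870.1618 N (tension)
  F[1-3] = -1040.7757 N (compression)
  F[2-3] = -1429.8598 N (compression)
  F[2-4] = -536.6409 N (compression)
  F[3-4] = +991.2974 N (tension)
  F[3-5] = -1747.0849 N (compression)
  F[4-5] = -984.4275 N (compression)
  F[4-6] = +54.3070 N (tension)
  F[5-6] = -181.8016 N (compression)
  Rx@0 = -1211.5200 N
  Ry@0 = +1654.9290 N
  Ry@6 = +173.5010 N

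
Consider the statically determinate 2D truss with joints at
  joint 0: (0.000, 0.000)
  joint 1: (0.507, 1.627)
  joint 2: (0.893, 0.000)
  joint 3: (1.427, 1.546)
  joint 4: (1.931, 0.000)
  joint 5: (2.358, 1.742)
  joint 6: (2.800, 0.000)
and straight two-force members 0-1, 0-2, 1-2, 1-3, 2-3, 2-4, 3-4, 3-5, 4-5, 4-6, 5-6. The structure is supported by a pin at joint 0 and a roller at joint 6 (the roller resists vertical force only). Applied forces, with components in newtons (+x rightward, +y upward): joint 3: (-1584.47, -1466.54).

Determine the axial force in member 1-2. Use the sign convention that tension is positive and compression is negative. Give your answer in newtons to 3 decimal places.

N=7 nodes, M=11 members, R=3 reactions → 2N=14, M+R=14
member 0 (0-1): L=1.7042, (cx,cy)=(0.2975,0.9547)
member 1 (0-2): L=0.8930, (cx,cy)=(1.0000,0.0000)
member 2 (1-2): L=1.6722, (cx,cy)=(0.2308,-0.9730)
member 3 (1-3): L=0.9236, (cx,cy)=(0.9961,-0.0877)
member 4 (2-3): L=1.6356, (cx,cy)=(0.3265,0.9452)
member 5 (2-4): L=1.0380, (cx,cy)=(1.0000,0.0000)
member 6 (3-4): L=1.6261, (cx,cy)=(0.3099,-0.9508)
member 7 (3-5): L=0.9514, (cx,cy)=(0.9785,0.2060)
member 8 (4-5): L=1.7936, (cx,cy)=(0.2381,0.9712)
member 9 (4-6): L=0.8690, (cx,cy)=(1.0000,0.0000)
member 10 (5-6): L=1.7972, (cx,cy)=(0.2459,-0.9693)
solve A·x = −loads:
  F[0-1] = -1669.5811 N (compression)
  F[0-2] = -1087.7589 N (compression)
  F[1-2] = +1719.0817 N (tension)
  F[1-3] = -896.9986 N (compression)
  F[2-3] = -1769.6210 N (compression)
  F[2-4] = -113.1812 N (compression)
  F[3-4] = +148.8867 N (tension)
  F[3-5] = +68.5034 N (tension)
  F[4-5] = -145.7451 N (compression)
  F[4-6] = -32.3361 N (compression)
  F[5-6] = +131.4805 N (tension)
  Rx@0 = +1584.4700 N
  Ry@0 = +1593.9822 N
  Ry@6 = -127.4422 N

1719.082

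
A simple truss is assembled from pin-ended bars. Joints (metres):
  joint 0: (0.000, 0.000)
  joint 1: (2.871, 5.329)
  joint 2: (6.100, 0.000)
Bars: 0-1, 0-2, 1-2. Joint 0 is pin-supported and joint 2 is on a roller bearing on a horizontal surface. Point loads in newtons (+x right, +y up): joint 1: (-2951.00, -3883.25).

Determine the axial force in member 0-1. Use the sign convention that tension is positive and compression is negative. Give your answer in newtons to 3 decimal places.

N=3 nodes, M=3 members, R=3 reactions → 2N=6, M+R=6
member 0 (0-1): L=6.0532, (cx,cy)=(0.4743,0.8804)
member 1 (0-2): L=6.1000, (cx,cy)=(1.0000,0.0000)
member 2 (1-2): L=6.2309, (cx,cy)=(0.5182,-0.8552)
solve A·x = −loads:
  F[0-1] = -5263.2591 N (compression)
  F[0-2] = -454.6528 N (compression)
  F[1-2] = +877.3357 N (tension)
  Rx@0 = +2951.0000 N
  Ry@0 = +4633.5891 N
  Ry@2 = -750.3391 N

-5263.259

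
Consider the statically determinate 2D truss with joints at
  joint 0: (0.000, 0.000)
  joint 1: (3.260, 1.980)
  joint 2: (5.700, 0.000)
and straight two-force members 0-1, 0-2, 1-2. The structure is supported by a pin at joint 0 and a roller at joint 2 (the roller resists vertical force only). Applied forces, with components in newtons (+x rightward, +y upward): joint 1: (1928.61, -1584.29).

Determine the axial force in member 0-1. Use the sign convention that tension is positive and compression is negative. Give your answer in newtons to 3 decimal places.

-15.891

N=3 nodes, M=3 members, R=3 reactions → 2N=6, M+R=6
member 0 (0-1): L=3.8142, (cx,cy)=(0.8547,0.5191)
member 1 (0-2): L=5.7000, (cx,cy)=(1.0000,0.0000)
member 2 (1-2): L=3.1423, (cx,cy)=(0.7765,-0.6301)
solve A·x = −loads:
  F[0-1] = -15.8907 N (compression)
  F[0-2] = +1942.1918 N (tension)
  F[1-2] = -2501.2025 N (compression)
  Rx@0 = -1928.6100 N
  Ry@0 = +8.2491 N
  Ry@2 = +1576.0409 N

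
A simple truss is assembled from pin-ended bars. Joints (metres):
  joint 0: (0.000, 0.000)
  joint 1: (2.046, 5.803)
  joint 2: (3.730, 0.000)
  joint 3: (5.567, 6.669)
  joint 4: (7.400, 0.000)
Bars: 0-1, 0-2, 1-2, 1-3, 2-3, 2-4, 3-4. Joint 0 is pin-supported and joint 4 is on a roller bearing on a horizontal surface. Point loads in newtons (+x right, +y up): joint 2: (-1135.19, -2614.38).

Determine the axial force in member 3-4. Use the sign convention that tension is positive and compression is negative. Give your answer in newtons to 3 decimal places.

N=5 nodes, M=7 members, R=3 reactions → 2N=10, M+R=10
member 0 (0-1): L=6.1531, (cx,cy)=(0.3325,0.9431)
member 1 (0-2): L=3.7300, (cx,cy)=(1.0000,0.0000)
member 2 (1-2): L=6.0424, (cx,cy)=(0.2787,-0.9604)
member 3 (1-3): L=3.6259, (cx,cy)=(0.9711,0.2388)
member 4 (2-3): L=6.9174, (cx,cy)=(0.2656,0.9641)
member 5 (2-4): L=3.6700, (cx,cy)=(1.0000,0.0000)
member 6 (3-4): L=6.9163, (cx,cy)=(0.2650,-0.9642)
solve A·x = −loads:
  F[0-1] = -1374.8208 N (compression)
  F[0-2] = -678.0427 N (compression)
  F[1-2] = +1150.8652 N (tension)
  F[1-3] = -801.0728 N (compression)
  F[2-3] = +1565.3182 N (tension)
  F[2-4] = +362.1993 N (tension)
  F[3-4] = -1366.6586 N (compression)
  Rx@0 = +1135.1900 N
  Ry@0 = +1296.5912 N
  Ry@4 = +1317.7888 N

-1366.659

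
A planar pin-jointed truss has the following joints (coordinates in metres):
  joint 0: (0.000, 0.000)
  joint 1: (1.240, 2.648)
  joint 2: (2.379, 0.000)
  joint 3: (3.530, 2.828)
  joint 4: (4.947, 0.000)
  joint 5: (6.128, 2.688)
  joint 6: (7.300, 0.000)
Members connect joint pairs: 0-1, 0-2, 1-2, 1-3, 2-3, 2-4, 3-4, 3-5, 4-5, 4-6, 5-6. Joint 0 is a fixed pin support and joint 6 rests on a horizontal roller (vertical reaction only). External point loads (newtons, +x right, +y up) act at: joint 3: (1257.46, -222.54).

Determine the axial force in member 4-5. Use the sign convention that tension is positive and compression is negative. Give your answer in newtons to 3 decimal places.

N=7 nodes, M=11 members, R=3 reactions → 2N=14, M+R=14
member 0 (0-1): L=2.9240, (cx,cy)=(0.4241,0.9056)
member 1 (0-2): L=2.3790, (cx,cy)=(1.0000,0.0000)
member 2 (1-2): L=2.8826, (cx,cy)=(0.3951,-0.9186)
member 3 (1-3): L=2.2971, (cx,cy)=(0.9969,0.0784)
member 4 (2-3): L=3.0533, (cx,cy)=(0.3770,0.9262)
member 5 (2-4): L=2.5680, (cx,cy)=(1.0000,0.0000)
member 6 (3-4): L=3.1631, (cx,cy)=(0.4480,-0.8940)
member 7 (3-5): L=2.6018, (cx,cy)=(0.9986,-0.0538)
member 8 (4-5): L=2.9360, (cx,cy)=(0.4022,0.9155)
member 9 (4-6): L=2.3530, (cx,cy)=(1.0000,0.0000)
member 10 (5-6): L=2.9324, (cx,cy)=(0.3997,-0.9167)
solve A·x = −loads:
  F[0-1] = +410.9970 N (tension)
  F[0-2] = +1083.1630 N (tension)
  F[1-2] = -377.5032 N (compression)
  F[1-3] = +324.4587 N (tension)
  F[2-3] = +374.4058 N (tension)
  F[2-4] = +792.8576 N (tension)
  F[3-4] = -634.5770 N (compression)
  F[3-5] = -509.3227 N (compression)
  F[4-5] = +619.6863 N (tension)
  F[4-6] = +259.3174 N (tension)
  F[5-6] = -648.8229 N (compression)
  Rx@0 = -1257.4600 N
  Ry@0 = -372.2084 N
  Ry@6 = +594.7484 N

619.686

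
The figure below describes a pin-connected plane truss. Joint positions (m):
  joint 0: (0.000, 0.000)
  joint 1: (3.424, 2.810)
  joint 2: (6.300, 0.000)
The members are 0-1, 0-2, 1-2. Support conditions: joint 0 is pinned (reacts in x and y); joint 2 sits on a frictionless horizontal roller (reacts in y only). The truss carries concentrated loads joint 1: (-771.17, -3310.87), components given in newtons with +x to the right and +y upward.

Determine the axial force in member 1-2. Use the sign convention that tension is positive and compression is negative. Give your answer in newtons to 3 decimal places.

N=3 nodes, M=3 members, R=3 reactions → 2N=6, M+R=6
member 0 (0-1): L=4.4294, (cx,cy)=(0.7730,0.6344)
member 1 (0-2): L=6.3000, (cx,cy)=(1.0000,0.0000)
member 2 (1-2): L=4.0209, (cx,cy)=(0.7153,-0.6989)
solve A·x = −loads:
  F[0-1] = -2924.6942 N (compression)
  F[0-2] = +1489.6506 N (tension)
  F[1-2] = -2082.6517 N (compression)
  Rx@0 = +771.1700 N
  Ry@0 = +1855.4047 N
  Ry@2 = +1455.4653 N

-2082.652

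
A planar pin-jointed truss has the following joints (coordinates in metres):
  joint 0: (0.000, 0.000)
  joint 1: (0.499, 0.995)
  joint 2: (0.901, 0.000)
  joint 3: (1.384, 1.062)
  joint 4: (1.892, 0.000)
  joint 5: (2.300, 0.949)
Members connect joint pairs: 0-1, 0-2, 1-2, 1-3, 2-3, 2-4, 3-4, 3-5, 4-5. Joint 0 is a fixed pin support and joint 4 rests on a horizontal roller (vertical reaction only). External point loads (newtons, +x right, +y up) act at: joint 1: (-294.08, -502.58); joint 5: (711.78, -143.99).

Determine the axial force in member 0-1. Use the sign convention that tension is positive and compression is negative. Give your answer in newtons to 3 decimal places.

N=6 nodes, M=9 members, R=3 reactions → 2N=12, M+R=12
member 0 (0-1): L=1.1131, (cx,cy)=(0.4483,0.8939)
member 1 (0-2): L=0.9010, (cx,cy)=(1.0000,0.0000)
member 2 (1-2): L=1.0731, (cx,cy)=(0.3746,-0.9272)
member 3 (1-3): L=0.8875, (cx,cy)=(0.9971,0.0755)
member 4 (2-3): L=1.1667, (cx,cy)=(0.4140,0.9103)
member 5 (2-4): L=0.9910, (cx,cy)=(1.0000,0.0000)
member 6 (3-4): L=1.1772, (cx,cy)=(0.4315,-0.9021)
member 7 (3-5): L=0.9229, (cx,cy)=(0.9925,-0.1224)
member 8 (4-5): L=1.0330, (cx,cy)=(0.3950,0.9187)
solve A·x = −loads:
  F[0-1] = -152.8329 N (compression)
  F[0-2] = +486.2137 N (tension)
  F[1-2] = -365.1190 N (compression)
  F[1-3] = +363.3774 N (tension)
  F[2-3] = +371.9007 N (tension)
  F[2-4] = +195.4738 N (tension)
  F[3-4] = -506.1505 N (compression)
  F[3-5] = +740.2875 N (tension)
  F[4-5] = -58.0753 N (compression)
  Rx@0 = -417.7000 N
  Ry@0 = +136.6154 N
  Ry@4 = +509.9546 N

-152.833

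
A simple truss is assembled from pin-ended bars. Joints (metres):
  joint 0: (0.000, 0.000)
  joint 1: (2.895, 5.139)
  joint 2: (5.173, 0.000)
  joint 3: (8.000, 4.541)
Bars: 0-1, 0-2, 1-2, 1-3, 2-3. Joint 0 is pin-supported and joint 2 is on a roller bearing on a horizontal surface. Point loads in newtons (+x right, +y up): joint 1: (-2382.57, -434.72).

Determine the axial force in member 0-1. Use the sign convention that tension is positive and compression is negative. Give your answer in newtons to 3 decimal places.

N=4 nodes, M=5 members, R=3 reactions → 2N=8, M+R=8
member 0 (0-1): L=5.8983, (cx,cy)=(0.4908,0.8713)
member 1 (0-2): L=5.1730, (cx,cy)=(1.0000,0.0000)
member 2 (1-2): L=5.6213, (cx,cy)=(0.4052,-0.9142)
member 3 (1-3): L=5.1399, (cx,cy)=(0.9932,-0.1163)
member 4 (2-3): L=5.3491, (cx,cy)=(0.5285,0.8489)
solve A·x = −loads:
  F[0-1] = -2936.3640 N (compression)
  F[0-2] = -941.3540 N (compression)
  F[1-2] = +2322.9143 N (tension)
  F[1-3] = +0.0000 N (tension)
  F[2-3] = -0.0000 N (compression)
  Rx@0 = +2382.5700 N
  Ry@0 = +2558.3451 N
  Ry@2 = -2123.6251 N

-2936.364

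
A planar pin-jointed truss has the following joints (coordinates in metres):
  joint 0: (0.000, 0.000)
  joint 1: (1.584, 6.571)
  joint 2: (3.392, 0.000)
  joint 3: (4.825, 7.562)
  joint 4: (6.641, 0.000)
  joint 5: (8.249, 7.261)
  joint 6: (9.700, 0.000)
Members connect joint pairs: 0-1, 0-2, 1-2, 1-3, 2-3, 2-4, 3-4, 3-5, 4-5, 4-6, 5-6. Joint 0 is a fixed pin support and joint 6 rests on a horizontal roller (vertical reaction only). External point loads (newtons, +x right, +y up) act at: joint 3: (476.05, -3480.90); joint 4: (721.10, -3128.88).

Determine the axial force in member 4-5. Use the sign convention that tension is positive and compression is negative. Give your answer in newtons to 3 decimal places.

N=7 nodes, M=11 members, R=3 reactions → 2N=14, M+R=14
member 0 (0-1): L=6.7592, (cx,cy)=(0.2343,0.9722)
member 1 (0-2): L=3.3920, (cx,cy)=(1.0000,0.0000)
member 2 (1-2): L=6.8152, (cx,cy)=(0.2653,-0.9642)
member 3 (1-3): L=3.3891, (cx,cy)=(0.9563,0.2924)
member 4 (2-3): L=7.6966, (cx,cy)=(0.1862,0.9825)
member 5 (2-4): L=3.2490, (cx,cy)=(1.0000,0.0000)
member 6 (3-4): L=7.7770, (cx,cy)=(0.2335,-0.9724)
member 7 (3-5): L=3.4372, (cx,cy)=(0.9962,-0.0876)
member 8 (4-5): L=7.4369, (cx,cy)=(0.2162,0.9763)
member 9 (4-6): L=3.0590, (cx,cy)=(1.0000,0.0000)
member 10 (5-6): L=7.4046, (cx,cy)=(0.1960,-0.9806)
solve A·x = −loads:
  F[0-1] = -2432.7699 N (compression)
  F[0-2] = +1767.2610 N (tension)
  F[1-2] = +2095.7914 N (tension)
  F[1-3] = -1177.5689 N (compression)
  F[2-3] = -2056.6586 N (compression)
  F[2-4] = +2706.1747 N (tension)
  F[3-4] = -989.0131 N (compression)
  F[3-5] = -1760.8961 N (compression)
  F[4-5] = +4189.6578 N (tension)
  F[4-6] = +848.2495 N (tension)
  F[5-6] = -4328.6803 N (compression)
  Rx@0 = -1197.1500 N
  Ry@0 = +2365.0249 N
  Ry@6 = +4244.7551 N

4189.658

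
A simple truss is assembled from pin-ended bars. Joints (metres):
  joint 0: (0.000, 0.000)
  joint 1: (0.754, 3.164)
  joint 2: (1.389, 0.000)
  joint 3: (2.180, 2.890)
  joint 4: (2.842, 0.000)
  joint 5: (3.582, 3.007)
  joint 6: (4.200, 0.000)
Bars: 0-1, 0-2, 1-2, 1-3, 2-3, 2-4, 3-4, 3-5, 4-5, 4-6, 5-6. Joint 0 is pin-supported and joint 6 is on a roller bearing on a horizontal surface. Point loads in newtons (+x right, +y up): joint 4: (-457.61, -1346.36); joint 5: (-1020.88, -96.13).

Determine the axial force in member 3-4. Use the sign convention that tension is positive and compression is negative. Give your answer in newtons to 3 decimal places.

N=7 nodes, M=11 members, R=3 reactions → 2N=14, M+R=14
member 0 (0-1): L=3.2526, (cx,cy)=(0.2318,0.9728)
member 1 (0-2): L=1.3890, (cx,cy)=(1.0000,0.0000)
member 2 (1-2): L=3.2271, (cx,cy)=(0.1968,-0.9804)
member 3 (1-3): L=1.4521, (cx,cy)=(0.9820,-0.1887)
member 4 (2-3): L=2.9963, (cx,cy)=(0.2640,0.9645)
member 5 (2-4): L=1.4530, (cx,cy)=(1.0000,0.0000)
member 6 (3-4): L=2.9649, (cx,cy)=(0.2233,-0.9748)
member 7 (3-5): L=1.4069, (cx,cy)=(0.9965,0.0832)
member 8 (4-5): L=3.0967, (cx,cy)=(0.2390,0.9710)
member 9 (4-6): L=1.3580, (cx,cy)=(1.0000,0.0000)
member 10 (5-6): L=3.0698, (cx,cy)=(0.2013,-0.9795)
solve A·x = −loads:
  F[0-1] = -1213.4230 N (compression)
  F[0-2] = -1197.2010 N (compression)
  F[1-2] = +1309.5320 N (tension)
  F[1-3] = -548.8269 N (compression)
  F[2-3] = -1331.1529 N (compression)
  F[2-4] = -588.1076 N (compression)
  F[3-4] = +1113.4279 N (tension)
  F[3-5] = -1142.9509 N (compression)
  F[4-5] = +268.8304 N (tension)
  F[4-6] = +53.8711 N (tension)
  F[5-6] = -267.5992 N (compression)
  Rx@0 = +1478.4900 N
  Ry@0 = +1180.3694 N
  Ry@6 = +262.1206 N

1113.428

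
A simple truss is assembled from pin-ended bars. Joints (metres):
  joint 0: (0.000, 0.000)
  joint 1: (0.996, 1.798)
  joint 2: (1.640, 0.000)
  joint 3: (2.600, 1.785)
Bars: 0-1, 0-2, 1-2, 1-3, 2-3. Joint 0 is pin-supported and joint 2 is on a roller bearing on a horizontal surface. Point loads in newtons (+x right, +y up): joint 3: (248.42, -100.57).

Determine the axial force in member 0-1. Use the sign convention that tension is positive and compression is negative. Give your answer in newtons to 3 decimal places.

376.397

N=4 nodes, M=5 members, R=3 reactions → 2N=8, M+R=8
member 0 (0-1): L=2.0554, (cx,cy)=(0.4846,0.8748)
member 1 (0-2): L=1.6400, (cx,cy)=(1.0000,0.0000)
member 2 (1-2): L=1.9099, (cx,cy)=(0.3372,-0.9414)
member 3 (1-3): L=1.6041, (cx,cy)=(1.0000,-0.0081)
member 4 (2-3): L=2.0268, (cx,cy)=(0.4737,0.8807)
solve A·x = −loads:
  F[0-1] = +376.3967 N (tension)
  F[0-2] = +66.0300 N (tension)
  F[1-2] = -352.3300 N (compression)
  F[1-3] = +301.2051 N (tension)
  F[2-3] = -111.4204 N (compression)
  Rx@0 = -248.4200 N
  Ry@0 = -329.2542 N
  Ry@2 = +429.8242 N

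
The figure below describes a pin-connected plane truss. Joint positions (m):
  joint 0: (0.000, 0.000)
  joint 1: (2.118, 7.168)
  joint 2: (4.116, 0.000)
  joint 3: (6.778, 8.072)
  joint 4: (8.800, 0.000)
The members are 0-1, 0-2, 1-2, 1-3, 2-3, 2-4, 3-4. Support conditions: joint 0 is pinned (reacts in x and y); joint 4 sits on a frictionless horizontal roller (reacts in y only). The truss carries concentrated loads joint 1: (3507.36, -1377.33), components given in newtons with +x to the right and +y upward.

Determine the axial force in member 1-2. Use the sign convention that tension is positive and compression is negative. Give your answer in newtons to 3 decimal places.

-3708.011

N=5 nodes, M=7 members, R=3 reactions → 2N=10, M+R=10
member 0 (0-1): L=7.4744, (cx,cy)=(0.2834,0.9590)
member 1 (0-2): L=4.1160, (cx,cy)=(1.0000,0.0000)
member 2 (1-2): L=7.4413, (cx,cy)=(0.2685,-0.9633)
member 3 (1-3): L=4.7469, (cx,cy)=(0.9817,0.1904)
member 4 (2-3): L=8.4996, (cx,cy)=(0.3132,0.9497)
member 5 (2-4): L=4.6840, (cx,cy)=(1.0000,0.0000)
member 6 (3-4): L=8.3214, (cx,cy)=(0.2430,-0.9700)
solve A·x = −loads:
  F[0-1] = +1888.4791 N (tension)
  F[0-2] = +2972.2245 N (tension)
  F[1-2] = -3708.0108 N (compression)
  F[1-3] = -2013.4608 N (compression)
  F[2-3] = +3761.0664 N (tension)
  F[2-4] = +798.6806 N (tension)
  F[3-4] = -3286.9136 N (compression)
  Rx@0 = -3507.3600 N
  Ry@0 = -1811.0724 N
  Ry@4 = +3188.4024 N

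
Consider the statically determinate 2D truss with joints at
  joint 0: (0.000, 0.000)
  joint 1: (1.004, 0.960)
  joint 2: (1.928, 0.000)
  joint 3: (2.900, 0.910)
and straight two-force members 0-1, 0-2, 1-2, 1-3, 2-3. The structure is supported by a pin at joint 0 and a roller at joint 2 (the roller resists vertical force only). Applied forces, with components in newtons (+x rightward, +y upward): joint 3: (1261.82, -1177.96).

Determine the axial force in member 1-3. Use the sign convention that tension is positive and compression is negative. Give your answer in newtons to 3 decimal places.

2451.849

N=4 nodes, M=5 members, R=3 reactions → 2N=8, M+R=8
member 0 (0-1): L=1.3891, (cx,cy)=(0.7228,0.6911)
member 1 (0-2): L=1.9280, (cx,cy)=(1.0000,0.0000)
member 2 (1-2): L=1.3324, (cx,cy)=(0.6935,-0.7205)
member 3 (1-3): L=1.8967, (cx,cy)=(0.9997,-0.0264)
member 4 (2-3): L=1.3315, (cx,cy)=(0.7300,0.6834)
solve A·x = −loads:
  F[0-1] = +1721.0973 N (tension)
  F[0-2] = +17.8678 N (tension)
  F[1-2] = -1740.5902 N (compression)
  F[1-3] = +2451.8490 N (tension)
  F[2-3] = -1628.9972 N (compression)
  Rx@0 = -1261.8200 N
  Ry@0 = -1189.4364 N
  Ry@2 = +2367.3964 N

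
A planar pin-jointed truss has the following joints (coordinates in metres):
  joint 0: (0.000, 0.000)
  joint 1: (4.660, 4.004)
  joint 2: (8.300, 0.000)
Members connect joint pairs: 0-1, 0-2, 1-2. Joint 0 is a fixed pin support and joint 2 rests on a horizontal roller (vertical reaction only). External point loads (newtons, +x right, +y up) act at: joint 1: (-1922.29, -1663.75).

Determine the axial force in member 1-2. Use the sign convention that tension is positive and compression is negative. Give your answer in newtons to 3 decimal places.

N=3 nodes, M=3 members, R=3 reactions → 2N=6, M+R=6
member 0 (0-1): L=6.1439, (cx,cy)=(0.7585,0.6517)
member 1 (0-2): L=8.3000, (cx,cy)=(1.0000,0.0000)
member 2 (1-2): L=5.4112, (cx,cy)=(0.6727,-0.7399)
solve A·x = −loads:
  F[0-1] = -2542.5345 N (compression)
  F[0-2] = +6.1584 N (tension)
  F[1-2] = -9.1551 N (compression)
  Rx@0 = +1922.2900 N
  Ry@0 = +1656.9758 N
  Ry@2 = +6.7742 N

-9.155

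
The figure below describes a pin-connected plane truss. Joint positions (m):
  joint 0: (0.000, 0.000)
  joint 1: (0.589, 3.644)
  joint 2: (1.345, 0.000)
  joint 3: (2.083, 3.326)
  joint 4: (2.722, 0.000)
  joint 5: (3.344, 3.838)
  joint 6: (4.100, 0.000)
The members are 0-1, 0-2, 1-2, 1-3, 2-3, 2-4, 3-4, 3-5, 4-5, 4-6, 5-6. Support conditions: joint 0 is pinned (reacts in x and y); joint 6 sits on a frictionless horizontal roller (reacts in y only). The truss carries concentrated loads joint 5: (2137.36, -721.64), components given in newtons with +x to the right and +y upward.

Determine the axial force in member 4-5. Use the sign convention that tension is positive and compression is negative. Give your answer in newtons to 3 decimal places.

N=7 nodes, M=11 members, R=3 reactions → 2N=14, M+R=14
member 0 (0-1): L=3.6913, (cx,cy)=(0.1596,0.9872)
member 1 (0-2): L=1.3450, (cx,cy)=(1.0000,0.0000)
member 2 (1-2): L=3.7216, (cx,cy)=(0.2031,-0.9791)
member 3 (1-3): L=1.5275, (cx,cy)=(0.9781,-0.2082)
member 4 (2-3): L=3.4069, (cx,cy)=(0.2166,0.9763)
member 5 (2-4): L=1.3770, (cx,cy)=(1.0000,0.0000)
member 6 (3-4): L=3.3868, (cx,cy)=(0.1887,-0.9820)
member 7 (3-5): L=1.3610, (cx,cy)=(0.9265,0.3762)
member 8 (4-5): L=3.8881, (cx,cy)=(0.1600,0.9871)
member 9 (4-6): L=1.3780, (cx,cy)=(1.0000,0.0000)
member 10 (5-6): L=3.9117, (cx,cy)=(0.1933,-0.9811)
solve A·x = −loads:
  F[0-1] = +1891.9548 N (tension)
  F[0-2] = +1835.4710 N (tension)
  F[1-2] = -2064.2671 N (compression)
  F[1-3] = +737.3783 N (tension)
  F[2-3] = +2070.3862 N (tension)
  F[2-4] = +967.6521 N (tension)
  F[3-4] = -1315.6249 N (compression)
  F[3-5] = +1530.3514 N (tension)
  F[4-5] = +1308.8533 N (tension)
  F[4-6] = +510.0447 N (tension)
  F[5-6] = -2639.1098 N (compression)
  Rx@0 = -2137.3600 N
  Ry@0 = -1867.7141 N
  Ry@6 = +2589.3541 N

1308.853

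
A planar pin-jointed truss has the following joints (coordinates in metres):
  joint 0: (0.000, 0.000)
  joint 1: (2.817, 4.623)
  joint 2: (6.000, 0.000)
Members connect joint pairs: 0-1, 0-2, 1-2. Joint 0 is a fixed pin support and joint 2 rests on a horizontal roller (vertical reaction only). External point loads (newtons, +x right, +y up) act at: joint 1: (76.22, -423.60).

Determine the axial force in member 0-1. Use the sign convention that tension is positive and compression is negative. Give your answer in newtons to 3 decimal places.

N=3 nodes, M=3 members, R=3 reactions → 2N=6, M+R=6
member 0 (0-1): L=5.4137, (cx,cy)=(0.5204,0.8540)
member 1 (0-2): L=6.0000, (cx,cy)=(1.0000,0.0000)
member 2 (1-2): L=5.6128, (cx,cy)=(0.5671,-0.8237)
solve A·x = −loads:
  F[0-1] = -194.3812 N (compression)
  F[0-2] = +177.3665 N (tension)
  F[1-2] = -312.7629 N (compression)
  Rx@0 = -76.2200 N
  Ry@0 = +165.9923 N
  Ry@2 = +257.6077 N

-194.381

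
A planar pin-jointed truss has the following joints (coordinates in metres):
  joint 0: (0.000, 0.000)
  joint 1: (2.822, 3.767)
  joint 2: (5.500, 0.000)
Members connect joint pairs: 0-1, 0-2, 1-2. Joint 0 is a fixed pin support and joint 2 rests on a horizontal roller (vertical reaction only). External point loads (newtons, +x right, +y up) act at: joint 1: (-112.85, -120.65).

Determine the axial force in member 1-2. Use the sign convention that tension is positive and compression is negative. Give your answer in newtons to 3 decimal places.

N=3 nodes, M=3 members, R=3 reactions → 2N=6, M+R=6
member 0 (0-1): L=4.7068, (cx,cy)=(0.5996,0.8003)
member 1 (0-2): L=5.5000, (cx,cy)=(1.0000,0.0000)
member 2 (1-2): L=4.6219, (cx,cy)=(0.5794,-0.8150)
solve A·x = −loads:
  F[0-1] = -169.9766 N (compression)
  F[0-2] = -10.9392 N (compression)
  F[1-2] = +18.8797 N (tension)
  Rx@0 = +112.8500 N
  Ry@0 = +136.0376 N
  Ry@2 = -15.3876 N

18.880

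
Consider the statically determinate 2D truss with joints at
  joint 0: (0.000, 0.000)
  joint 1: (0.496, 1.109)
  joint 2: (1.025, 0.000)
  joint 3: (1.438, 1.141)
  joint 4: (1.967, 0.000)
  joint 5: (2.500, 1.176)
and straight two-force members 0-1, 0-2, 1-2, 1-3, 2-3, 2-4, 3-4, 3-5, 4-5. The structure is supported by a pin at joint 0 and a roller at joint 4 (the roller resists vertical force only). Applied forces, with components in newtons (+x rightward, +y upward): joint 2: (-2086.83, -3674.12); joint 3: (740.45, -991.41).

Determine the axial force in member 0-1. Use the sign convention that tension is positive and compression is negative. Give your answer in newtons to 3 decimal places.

N=6 nodes, M=9 members, R=3 reactions → 2N=12, M+R=12
member 0 (0-1): L=1.2149, (cx,cy)=(0.4083,0.9129)
member 1 (0-2): L=1.0250, (cx,cy)=(1.0000,0.0000)
member 2 (1-2): L=1.2287, (cx,cy)=(0.4305,-0.9026)
member 3 (1-3): L=0.9425, (cx,cy)=(0.9994,0.0340)
member 4 (2-3): L=1.2134, (cx,cy)=(0.3404,0.9403)
member 5 (2-4): L=0.9420, (cx,cy)=(1.0000,0.0000)
member 6 (3-4): L=1.2577, (cx,cy)=(0.4206,-0.9072)
member 7 (3-5): L=1.0626, (cx,cy)=(0.9995,0.0329)
member 8 (4-5): L=1.2911, (cx,cy)=(0.4128,0.9108)
solve A·x = −loads:
  F[0-1] = -1749.0732 N (compression)
  F[0-2] = -632.2757 N (compression)
  F[1-2] = +1714.3464 N (tension)
  F[1-3] = -1453.0259 N (compression)
  F[2-3] = +2261.8312 N (tension)
  F[2-4] = +1422.8169 N (tension)
  F[3-4] = -3382.6605 N (compression)
  F[3-5] = -0.0000 N (compression)
  F[4-5] = -0.0000 N (compression)
  Rx@0 = +1346.3800 N
  Ry@0 = +1596.6566 N
  Ry@4 = +3068.8734 N

-1749.073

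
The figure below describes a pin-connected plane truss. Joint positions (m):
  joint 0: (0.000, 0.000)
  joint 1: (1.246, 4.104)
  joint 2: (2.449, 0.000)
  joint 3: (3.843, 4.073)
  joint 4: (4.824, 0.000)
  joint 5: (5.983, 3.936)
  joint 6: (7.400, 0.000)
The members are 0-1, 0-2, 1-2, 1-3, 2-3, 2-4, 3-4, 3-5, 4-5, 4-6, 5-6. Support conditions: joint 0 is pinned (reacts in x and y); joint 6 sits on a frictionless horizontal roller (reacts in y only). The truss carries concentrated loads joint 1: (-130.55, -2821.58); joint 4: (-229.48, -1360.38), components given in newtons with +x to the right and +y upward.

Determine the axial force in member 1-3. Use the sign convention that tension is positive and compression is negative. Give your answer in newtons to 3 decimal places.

N=7 nodes, M=11 members, R=3 reactions → 2N=14, M+R=14
member 0 (0-1): L=4.2890, (cx,cy)=(0.2905,0.9569)
member 1 (0-2): L=2.4490, (cx,cy)=(1.0000,0.0000)
member 2 (1-2): L=4.2767, (cx,cy)=(0.2813,-0.9596)
member 3 (1-3): L=2.5972, (cx,cy)=(0.9999,-0.0119)
member 4 (2-3): L=4.3049, (cx,cy)=(0.3238,0.9461)
member 5 (2-4): L=2.3750, (cx,cy)=(1.0000,0.0000)
member 6 (3-4): L=4.1895, (cx,cy)=(0.2342,-0.9722)
member 7 (3-5): L=2.1444, (cx,cy)=(0.9980,-0.0639)
member 8 (4-5): L=4.1031, (cx,cy)=(0.2825,0.9593)
member 9 (4-6): L=2.5760, (cx,cy)=(1.0000,0.0000)
member 10 (5-6): L=4.1833, (cx,cy)=(0.3387,-0.9409)
solve A·x = −loads:
  F[0-1] = -3022.8188 N (compression)
  F[0-2] = +518.1354 N (tension)
  F[1-2] = +83.4421 N (tension)
  F[1-3] = -771.1420 N (compression)
  F[2-3] = -84.6329 N (compression)
  F[2-4] = +569.0124 N (tension)
  F[3-4] = +127.4404 N (tension)
  F[3-5] = -830.0293 N (compression)
  F[4-5] = +1288.9745 N (tension)
  F[4-6] = +464.2372 N (tension)
  F[5-6] = -1370.5313 N (compression)
  Rx@0 = +360.0300 N
  Ry@0 = +2892.4486 N
  Ry@6 = +1289.5114 N

-771.142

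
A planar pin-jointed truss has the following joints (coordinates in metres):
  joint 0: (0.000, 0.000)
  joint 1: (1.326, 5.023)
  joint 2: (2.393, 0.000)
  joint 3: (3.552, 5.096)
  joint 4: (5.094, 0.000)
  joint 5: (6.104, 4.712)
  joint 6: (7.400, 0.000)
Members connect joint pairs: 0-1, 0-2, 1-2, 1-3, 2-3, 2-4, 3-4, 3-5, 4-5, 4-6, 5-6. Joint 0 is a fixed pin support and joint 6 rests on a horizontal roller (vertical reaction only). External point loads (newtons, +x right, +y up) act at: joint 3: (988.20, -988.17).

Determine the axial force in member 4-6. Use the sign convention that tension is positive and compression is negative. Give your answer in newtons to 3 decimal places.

N=7 nodes, M=11 members, R=3 reactions → 2N=14, M+R=14
member 0 (0-1): L=5.1951, (cx,cy)=(0.2552,0.9669)
member 1 (0-2): L=2.3930, (cx,cy)=(1.0000,0.0000)
member 2 (1-2): L=5.1351, (cx,cy)=(0.2078,-0.9782)
member 3 (1-3): L=2.2272, (cx,cy)=(0.9995,0.0328)
member 4 (2-3): L=5.2261, (cx,cy)=(0.2218,0.9751)
member 5 (2-4): L=2.7010, (cx,cy)=(1.0000,0.0000)
member 6 (3-4): L=5.3242, (cx,cy)=(0.2896,-0.9571)
member 7 (3-5): L=2.5807, (cx,cy)=(0.9889,-0.1488)
member 8 (4-5): L=4.8190, (cx,cy)=(0.2096,0.9778)
member 9 (4-6): L=2.3060, (cx,cy)=(1.0000,0.0000)
member 10 (5-6): L=4.8870, (cx,cy)=(0.2652,-0.9642)
solve A·x = −loads:
  F[0-1] = +172.3840 N (tension)
  F[0-2] = +944.2004 N (tension)
  F[1-2] = -167.7494 N (compression)
  F[1-3] = +78.8981 N (tension)
  F[2-3] = +168.2785 N (tension)
  F[2-4] = +872.0252 N (tension)
  F[3-4] = -1120.4829 N (compression)
  F[3-5] = -553.6726 N (compression)
  F[4-5] = +1096.8205 N (tension)
  F[4-6] = +317.6312 N (tension)
  F[5-6] = -1197.7290 N (compression)
  Rx@0 = -988.2000 N
  Ry@0 = -166.6742 N
  Ry@6 = +1154.8442 N

317.631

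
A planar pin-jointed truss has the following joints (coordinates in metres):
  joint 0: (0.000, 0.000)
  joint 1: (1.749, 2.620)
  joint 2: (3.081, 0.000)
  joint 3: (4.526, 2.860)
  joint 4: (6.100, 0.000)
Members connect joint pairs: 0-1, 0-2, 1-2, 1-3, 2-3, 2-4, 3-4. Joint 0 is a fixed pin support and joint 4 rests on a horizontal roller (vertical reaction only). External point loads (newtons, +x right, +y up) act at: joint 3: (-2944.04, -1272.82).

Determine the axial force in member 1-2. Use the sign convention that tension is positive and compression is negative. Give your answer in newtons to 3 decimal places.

1730.283

N=5 nodes, M=7 members, R=3 reactions → 2N=10, M+R=10
member 0 (0-1): L=3.1501, (cx,cy)=(0.5552,0.8317)
member 1 (0-2): L=3.0810, (cx,cy)=(1.0000,0.0000)
member 2 (1-2): L=2.9392, (cx,cy)=(0.4532,-0.8914)
member 3 (1-3): L=2.7874, (cx,cy)=(0.9963,0.0861)
member 4 (2-3): L=3.2043, (cx,cy)=(0.4510,0.8925)
member 5 (2-4): L=3.0190, (cx,cy)=(1.0000,0.0000)
member 6 (3-4): L=3.2645, (cx,cy)=(0.4822,-0.8761)
solve A·x = −loads:
  F[0-1] = -2054.5061 N (compression)
  F[0-2] = -1803.3518 N (compression)
  F[1-2] = +1730.2832 N (tension)
  F[1-3] = -1932.0133 N (compression)
  F[2-3] = -1728.0852 N (compression)
  F[2-4] = -239.9137 N (compression)
  F[3-4] = +497.5875 N (tension)
  Rx@0 = +2944.0400 N
  Ry@0 = +1708.7497 N
  Ry@4 = -435.9297 N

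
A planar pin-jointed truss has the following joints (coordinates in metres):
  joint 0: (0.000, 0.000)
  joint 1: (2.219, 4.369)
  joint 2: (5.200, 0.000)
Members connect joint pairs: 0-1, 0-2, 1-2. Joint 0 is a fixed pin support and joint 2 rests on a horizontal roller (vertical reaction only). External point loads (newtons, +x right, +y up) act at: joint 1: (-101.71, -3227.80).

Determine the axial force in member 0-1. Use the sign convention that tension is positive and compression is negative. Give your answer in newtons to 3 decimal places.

-2171.230

N=3 nodes, M=3 members, R=3 reactions → 2N=6, M+R=6
member 0 (0-1): L=4.9002, (cx,cy)=(0.4528,0.8916)
member 1 (0-2): L=5.2000, (cx,cy)=(1.0000,0.0000)
member 2 (1-2): L=5.2891, (cx,cy)=(0.5636,-0.8260)
solve A·x = −loads:
  F[0-1] = -2171.2304 N (compression)
  F[0-2] = +881.5038 N (tension)
  F[1-2] = -1564.0244 N (compression)
  Rx@0 = +101.7100 N
  Ry@0 = +1935.8544 N
  Ry@2 = +1291.9456 N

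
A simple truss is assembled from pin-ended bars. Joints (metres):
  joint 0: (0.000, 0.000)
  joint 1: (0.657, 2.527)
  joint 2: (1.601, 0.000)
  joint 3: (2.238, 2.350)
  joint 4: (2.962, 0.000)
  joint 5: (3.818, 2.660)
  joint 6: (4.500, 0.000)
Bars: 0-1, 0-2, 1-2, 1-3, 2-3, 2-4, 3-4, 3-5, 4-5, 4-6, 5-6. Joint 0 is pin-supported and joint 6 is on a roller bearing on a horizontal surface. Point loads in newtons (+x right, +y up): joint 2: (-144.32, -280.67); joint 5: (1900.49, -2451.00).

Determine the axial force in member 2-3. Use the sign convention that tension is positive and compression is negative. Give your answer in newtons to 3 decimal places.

N=7 nodes, M=11 members, R=3 reactions → 2N=14, M+R=14
member 0 (0-1): L=2.6110, (cx,cy)=(0.2516,0.9678)
member 1 (0-2): L=1.6010, (cx,cy)=(1.0000,0.0000)
member 2 (1-2): L=2.6976, (cx,cy)=(0.3499,-0.9368)
member 3 (1-3): L=1.5909, (cx,cy)=(0.9938,-0.1113)
member 4 (2-3): L=2.4348, (cx,cy)=(0.2616,0.9652)
member 5 (2-4): L=1.3610, (cx,cy)=(1.0000,0.0000)
member 6 (3-4): L=2.4590, (cx,cy)=(0.2944,-0.9557)
member 7 (3-5): L=1.6101, (cx,cy)=(0.9813,0.1925)
member 8 (4-5): L=2.7943, (cx,cy)=(0.3063,0.9519)
member 9 (4-6): L=1.5380, (cx,cy)=(1.0000,0.0000)
member 10 (5-6): L=2.7460, (cx,cy)=(0.2484,-0.9687)
solve A·x = −loads:
  F[0-1] = +590.1114 N (tension)
  F[0-2] = +1607.6822 N (tension)
  F[1-2] = -654.8052 N (compression)
  F[1-3] = +379.9928 N (tension)
  F[2-3] = +926.3361 N (tension)
  F[2-4] = +1280.5058 N (tension)
  F[3-4] = -720.4679 N (compression)
  F[3-5] = +847.9756 N (tension)
  F[4-5] = +723.3055 N (tension)
  F[4-6] = +846.8066 N (tension)
  F[5-6] = -3409.6233 N (compression)
  Rx@0 = -1756.1700 N
  Ry@0 = -571.1242 N
  Ry@6 = +3302.7942 N

926.336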